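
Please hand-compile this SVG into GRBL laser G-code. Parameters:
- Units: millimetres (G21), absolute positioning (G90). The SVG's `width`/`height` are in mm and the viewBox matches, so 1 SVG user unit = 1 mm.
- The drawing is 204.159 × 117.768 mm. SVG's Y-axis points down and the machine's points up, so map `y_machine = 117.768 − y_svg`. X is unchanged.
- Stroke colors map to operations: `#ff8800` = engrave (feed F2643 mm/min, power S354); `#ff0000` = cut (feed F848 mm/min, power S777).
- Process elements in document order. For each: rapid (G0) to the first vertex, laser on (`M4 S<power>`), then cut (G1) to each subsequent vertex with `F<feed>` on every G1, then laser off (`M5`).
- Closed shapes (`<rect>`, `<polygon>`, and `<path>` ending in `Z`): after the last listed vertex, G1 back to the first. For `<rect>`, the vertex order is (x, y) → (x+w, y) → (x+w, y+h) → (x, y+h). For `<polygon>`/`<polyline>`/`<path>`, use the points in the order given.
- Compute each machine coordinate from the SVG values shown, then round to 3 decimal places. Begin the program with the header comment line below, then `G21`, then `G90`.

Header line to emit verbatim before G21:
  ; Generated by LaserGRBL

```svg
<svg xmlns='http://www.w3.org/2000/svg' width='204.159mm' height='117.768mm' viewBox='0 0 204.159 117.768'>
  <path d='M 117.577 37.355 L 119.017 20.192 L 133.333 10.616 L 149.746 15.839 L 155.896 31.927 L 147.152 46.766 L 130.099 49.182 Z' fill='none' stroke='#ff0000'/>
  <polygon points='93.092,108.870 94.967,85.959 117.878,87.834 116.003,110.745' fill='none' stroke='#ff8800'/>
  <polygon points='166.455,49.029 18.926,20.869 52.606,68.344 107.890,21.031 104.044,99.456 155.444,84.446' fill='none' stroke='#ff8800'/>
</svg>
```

Since the viewBox matches the mm dimensions, user units are millimetres directly. The only transform is the Y-flip y_m = 117.768 − y_svg.

Shape 1 is a regular polygon drawn with `<path>`. Its stroke #ff0000 means cut at S777, F848. After flipping Y the toolpath is (117.577,80.413) → (119.017,97.576) → (133.333,107.152) → (149.746,101.929) → (155.896,85.841) → (147.152,71.002) → (130.099,68.586) → (117.577,80.413), returning to the start.

Shape 2 is a regular polygon drawn with `<polygon>`. Its stroke #ff8800 means engrave at S354, F2643. After flipping Y the toolpath is (93.092,8.898) → (94.967,31.809) → (117.878,29.934) → (116.003,7.023) → (93.092,8.898), returning to the start.

Shape 3 is a closed polygon drawn with `<polygon>`. Its stroke #ff8800 means engrave at S354, F2643. After flipping Y the toolpath is (166.455,68.739) → (18.926,96.899) → (52.606,49.424) → (107.890,96.737) → (104.044,18.312) → (155.444,33.322) → (166.455,68.739), returning to the start.

; Generated by LaserGRBL
G21
G90
G0 X117.577 Y80.413
M4 S777
G1 X119.017 Y97.576 F848
G1 X133.333 Y107.152 F848
G1 X149.746 Y101.929 F848
G1 X155.896 Y85.841 F848
G1 X147.152 Y71.002 F848
G1 X130.099 Y68.586 F848
G1 X117.577 Y80.413 F848
M5
G0 X93.092 Y8.898
M4 S354
G1 X94.967 Y31.809 F2643
G1 X117.878 Y29.934 F2643
G1 X116.003 Y7.023 F2643
G1 X93.092 Y8.898 F2643
M5
G0 X166.455 Y68.739
M4 S354
G1 X18.926 Y96.899 F2643
G1 X52.606 Y49.424 F2643
G1 X107.890 Y96.737 F2643
G1 X104.044 Y18.312 F2643
G1 X155.444 Y33.322 F2643
G1 X166.455 Y68.739 F2643
M5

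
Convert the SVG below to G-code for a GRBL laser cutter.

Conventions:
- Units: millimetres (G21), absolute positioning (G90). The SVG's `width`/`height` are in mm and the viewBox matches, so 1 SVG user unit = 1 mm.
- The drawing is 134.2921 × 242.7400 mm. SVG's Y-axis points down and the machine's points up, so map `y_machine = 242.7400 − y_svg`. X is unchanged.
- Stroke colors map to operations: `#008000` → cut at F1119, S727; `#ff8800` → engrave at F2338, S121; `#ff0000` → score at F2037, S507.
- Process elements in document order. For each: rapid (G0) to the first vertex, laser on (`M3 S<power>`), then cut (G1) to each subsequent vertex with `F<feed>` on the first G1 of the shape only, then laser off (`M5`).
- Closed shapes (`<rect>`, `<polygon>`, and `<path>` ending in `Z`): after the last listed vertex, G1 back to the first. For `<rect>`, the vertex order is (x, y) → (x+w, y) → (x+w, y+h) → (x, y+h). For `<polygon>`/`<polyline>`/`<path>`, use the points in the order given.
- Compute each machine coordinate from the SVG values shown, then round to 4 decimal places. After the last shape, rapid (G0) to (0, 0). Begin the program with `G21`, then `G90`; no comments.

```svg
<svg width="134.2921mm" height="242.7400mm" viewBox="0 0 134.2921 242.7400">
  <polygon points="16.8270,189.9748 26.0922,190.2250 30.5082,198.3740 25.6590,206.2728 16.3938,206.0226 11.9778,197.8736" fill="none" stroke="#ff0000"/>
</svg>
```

G21
G90
G0 X16.8270 Y52.7652
M3 S507
G1 X26.0922 Y52.5150 F2037
G1 X30.5082 Y44.3660
G1 X25.6590 Y36.4672
G1 X16.3938 Y36.7174
G1 X11.9778 Y44.8664
G1 X16.8270 Y52.7652
M5
G0 X0.0000 Y0.0000

1 u = 1 mm; y_m = 242.7400 − y.

[1] `<polygon>` regular polygon, #ff0000→score S507 F2037: (16.8270,52.7652) → (26.0922,52.5150) → (30.5082,44.3660) → (25.6590,36.4672) → (16.3938,36.7174) → (11.9778,44.8664) → (16.8270,52.7652) (closed)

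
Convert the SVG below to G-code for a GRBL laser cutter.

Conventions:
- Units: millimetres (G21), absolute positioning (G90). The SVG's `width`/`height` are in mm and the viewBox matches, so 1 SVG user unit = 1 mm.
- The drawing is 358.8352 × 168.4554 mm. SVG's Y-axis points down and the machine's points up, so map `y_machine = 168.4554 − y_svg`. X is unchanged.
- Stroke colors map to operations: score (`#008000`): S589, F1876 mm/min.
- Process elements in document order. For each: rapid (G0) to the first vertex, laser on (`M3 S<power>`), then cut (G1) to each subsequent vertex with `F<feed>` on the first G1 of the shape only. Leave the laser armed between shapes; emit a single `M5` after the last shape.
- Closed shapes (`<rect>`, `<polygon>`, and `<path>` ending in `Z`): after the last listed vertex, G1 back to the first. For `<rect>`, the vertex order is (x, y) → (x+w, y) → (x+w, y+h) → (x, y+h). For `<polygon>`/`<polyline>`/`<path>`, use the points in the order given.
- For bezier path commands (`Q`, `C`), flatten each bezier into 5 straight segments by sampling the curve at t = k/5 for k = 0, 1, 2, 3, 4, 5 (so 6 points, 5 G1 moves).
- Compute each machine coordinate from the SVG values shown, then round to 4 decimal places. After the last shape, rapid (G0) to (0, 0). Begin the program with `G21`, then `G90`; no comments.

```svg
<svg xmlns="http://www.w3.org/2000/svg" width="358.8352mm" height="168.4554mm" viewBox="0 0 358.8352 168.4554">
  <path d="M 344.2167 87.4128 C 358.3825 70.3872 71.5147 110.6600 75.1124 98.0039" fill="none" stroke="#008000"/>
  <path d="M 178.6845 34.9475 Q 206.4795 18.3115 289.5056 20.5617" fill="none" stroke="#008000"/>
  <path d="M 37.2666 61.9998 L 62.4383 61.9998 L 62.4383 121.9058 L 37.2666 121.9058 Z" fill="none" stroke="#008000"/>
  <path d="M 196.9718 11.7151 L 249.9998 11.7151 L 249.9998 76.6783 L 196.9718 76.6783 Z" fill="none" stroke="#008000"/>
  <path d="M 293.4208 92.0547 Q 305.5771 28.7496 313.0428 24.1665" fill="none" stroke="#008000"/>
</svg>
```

Since the viewBox matches the mm dimensions, user units are millimetres directly. The only transform is the Y-flip y_m = 168.4554 − y_svg.

Shape 1 is a cubic bezier drawn with `<path>`. Its stroke #008000 means score at S589, F1876. After flipping Y the toolpath is (344.2167,81.0426) → (321.3241,85.2640) → (254.5755,81.0246) → (172.3627,73.6155) → (103.0776,68.3275) → (75.1124,70.4515).

Shape 2 is a quadratic bezier drawn with `<path>`. Its stroke #008000 means score at S589, F1876. After flipping Y the toolpath is (178.6845,133.5079) → (192.0117,139.4069) → (209.7575,143.7949) → (231.9217,146.6721) → (258.5044,148.0383) → (289.5056,147.8937).

Shape 3 is a rectangle drawn with `<path>`. Its stroke #008000 means score at S589, F1876. After flipping Y the toolpath is (37.2666,106.4556) → (62.4383,106.4556) → (62.4383,46.5496) → (37.2666,46.5496) → (37.2666,106.4556), returning to the start.

Shape 4 is a rectangle drawn with `<path>`. Its stroke #008000 means score at S589, F1876. After flipping Y the toolpath is (196.9718,156.7403) → (249.9998,156.7403) → (249.9998,91.7771) → (196.9718,91.7771) → (196.9718,156.7403), returning to the start.

Shape 5 is a quadratic bezier drawn with `<path>`. Its stroke #008000 means score at S589, F1876. After flipping Y the toolpath is (293.4208,76.4007) → (298.0957,99.3739) → (302.3953,117.6493) → (306.3197,131.2269) → (309.8689,140.1068) → (313.0428,144.2889).

G21
G90
G0 X344.2167 Y81.0426
M3 S589
G1 X321.3241 Y85.2640 F1876
G1 X254.5755 Y81.0246
G1 X172.3627 Y73.6155
G1 X103.0776 Y68.3275
G1 X75.1124 Y70.4515
G0 X178.6845 Y133.5079
M3 S589
G1 X192.0117 Y139.4069 F1876
G1 X209.7575 Y143.7949
G1 X231.9217 Y146.6721
G1 X258.5044 Y148.0383
G1 X289.5056 Y147.8937
G0 X37.2666 Y106.4556
M3 S589
G1 X62.4383 Y106.4556 F1876
G1 X62.4383 Y46.5496
G1 X37.2666 Y46.5496
G1 X37.2666 Y106.4556
G0 X196.9718 Y156.7403
M3 S589
G1 X249.9998 Y156.7403 F1876
G1 X249.9998 Y91.7771
G1 X196.9718 Y91.7771
G1 X196.9718 Y156.7403
G0 X293.4208 Y76.4007
M3 S589
G1 X298.0957 Y99.3739 F1876
G1 X302.3953 Y117.6493
G1 X306.3197 Y131.2269
G1 X309.8689 Y140.1068
G1 X313.0428 Y144.2889
M5
G0 X0.0000 Y0.0000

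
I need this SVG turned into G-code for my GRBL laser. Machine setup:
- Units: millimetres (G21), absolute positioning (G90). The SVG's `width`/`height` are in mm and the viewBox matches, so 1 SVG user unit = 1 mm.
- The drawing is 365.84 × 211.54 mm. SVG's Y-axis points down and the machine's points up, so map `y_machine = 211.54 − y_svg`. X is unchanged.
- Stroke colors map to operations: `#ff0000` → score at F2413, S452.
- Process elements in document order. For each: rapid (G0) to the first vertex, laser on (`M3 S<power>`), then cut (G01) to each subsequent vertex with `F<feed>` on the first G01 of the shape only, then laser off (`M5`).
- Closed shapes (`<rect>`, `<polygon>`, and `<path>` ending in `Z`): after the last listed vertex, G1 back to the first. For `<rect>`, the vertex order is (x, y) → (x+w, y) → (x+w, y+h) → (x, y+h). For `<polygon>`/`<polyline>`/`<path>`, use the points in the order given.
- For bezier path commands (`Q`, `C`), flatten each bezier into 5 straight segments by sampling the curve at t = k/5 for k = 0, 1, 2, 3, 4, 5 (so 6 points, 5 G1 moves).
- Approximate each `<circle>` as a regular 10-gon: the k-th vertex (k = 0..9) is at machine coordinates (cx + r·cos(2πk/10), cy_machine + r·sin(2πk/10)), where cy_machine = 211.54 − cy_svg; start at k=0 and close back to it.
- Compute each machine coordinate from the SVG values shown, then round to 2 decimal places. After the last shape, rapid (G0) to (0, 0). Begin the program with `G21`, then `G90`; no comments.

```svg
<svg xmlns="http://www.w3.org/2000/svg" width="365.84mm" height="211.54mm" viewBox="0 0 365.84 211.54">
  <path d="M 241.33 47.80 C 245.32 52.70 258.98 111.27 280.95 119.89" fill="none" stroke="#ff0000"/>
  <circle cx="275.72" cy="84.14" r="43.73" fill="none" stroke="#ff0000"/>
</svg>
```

G21
G90
G0 X241.33 Y163.74
M3 S452
G01 X244.87 Y155.19 F2413
G01 X250.67 Y138.73
G01 X258.66 Y119.34
G01 X268.78 Y101.99
G01 X280.95 Y91.65
M5
G0 X319.45 Y127.40
M3 S452
G01 X311.10 Y153.10 F2413
G01 X289.23 Y168.99
G01 X262.21 Y168.99
G01 X240.34 Y153.10
G01 X231.99 Y127.40
G01 X240.34 Y101.70
G01 X262.21 Y85.81
G01 X289.23 Y85.81
G01 X311.10 Y101.70
G01 X319.45 Y127.40
M5
G0 X0.00 Y0.00

Since the viewBox matches the mm dimensions, user units are millimetres directly. The only transform is the Y-flip y_m = 211.54 − y_svg.

Shape 1 is a cubic bezier drawn with `<path>`. Its stroke #ff0000 means score at S452, F2413. After flipping Y the toolpath is (241.33,163.74) → (244.87,155.19) → (250.67,138.73) → (258.66,119.34) → (268.78,101.99) → (280.95,91.65).

Shape 2 is a circle drawn with `<circle>`. Its stroke #ff0000 means score at S452, F2413. After flipping Y the toolpath is (319.45,127.40) → (311.10,153.10) → (289.23,168.99) → (262.21,168.99) → (240.34,153.10) → (231.99,127.40) → (240.34,101.70) → (262.21,85.81) → (289.23,85.81) → (311.10,101.70) → (319.45,127.40), returning to the start.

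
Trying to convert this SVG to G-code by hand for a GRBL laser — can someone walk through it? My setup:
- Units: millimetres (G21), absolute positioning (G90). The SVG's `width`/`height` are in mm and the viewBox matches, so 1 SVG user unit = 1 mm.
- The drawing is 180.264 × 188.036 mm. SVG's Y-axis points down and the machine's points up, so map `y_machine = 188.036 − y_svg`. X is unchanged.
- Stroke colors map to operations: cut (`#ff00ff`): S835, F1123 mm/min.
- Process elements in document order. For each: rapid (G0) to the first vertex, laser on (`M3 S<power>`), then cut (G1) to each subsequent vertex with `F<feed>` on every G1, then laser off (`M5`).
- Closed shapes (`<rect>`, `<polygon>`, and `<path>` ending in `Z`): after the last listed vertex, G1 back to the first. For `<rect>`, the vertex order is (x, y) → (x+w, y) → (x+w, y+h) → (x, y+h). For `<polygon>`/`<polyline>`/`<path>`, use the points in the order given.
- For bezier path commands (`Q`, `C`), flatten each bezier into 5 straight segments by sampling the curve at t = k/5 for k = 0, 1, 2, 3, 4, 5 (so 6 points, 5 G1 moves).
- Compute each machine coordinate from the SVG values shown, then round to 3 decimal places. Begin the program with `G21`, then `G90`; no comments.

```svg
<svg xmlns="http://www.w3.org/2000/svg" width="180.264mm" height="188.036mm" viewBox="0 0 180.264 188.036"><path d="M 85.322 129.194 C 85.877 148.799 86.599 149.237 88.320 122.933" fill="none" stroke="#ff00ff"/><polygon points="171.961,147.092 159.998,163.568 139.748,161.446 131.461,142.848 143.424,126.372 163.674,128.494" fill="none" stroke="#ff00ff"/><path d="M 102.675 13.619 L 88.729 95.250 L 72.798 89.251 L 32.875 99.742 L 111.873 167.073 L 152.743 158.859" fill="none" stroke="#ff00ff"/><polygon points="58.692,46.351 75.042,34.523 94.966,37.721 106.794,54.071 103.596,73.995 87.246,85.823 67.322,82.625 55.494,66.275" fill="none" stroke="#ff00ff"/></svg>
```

G21
G90
G0 X85.322 Y58.842
M3 S835
G1 X85.682 Y49.440 F1123
G1 X86.121 Y45.001 F1123
G1 X86.681 Y45.890 F1123
G1 X87.401 Y52.469 F1123
G1 X88.320 Y65.103 F1123
M5
G0 X171.961 Y40.944
M3 S835
G1 X159.998 Y24.468 F1123
G1 X139.748 Y26.590 F1123
G1 X131.461 Y45.188 F1123
G1 X143.424 Y61.664 F1123
G1 X163.674 Y59.542 F1123
G1 X171.961 Y40.944 F1123
M5
G0 X102.675 Y174.417
M3 S835
G1 X88.729 Y92.786 F1123
G1 X72.798 Y98.785 F1123
G1 X32.875 Y88.294 F1123
G1 X111.873 Y20.963 F1123
G1 X152.743 Y29.177 F1123
M5
G0 X58.692 Y141.685
M3 S835
G1 X75.042 Y153.513 F1123
G1 X94.966 Y150.315 F1123
G1 X106.794 Y133.965 F1123
G1 X103.596 Y114.041 F1123
G1 X87.246 Y102.213 F1123
G1 X67.322 Y105.411 F1123
G1 X55.494 Y121.761 F1123
G1 X58.692 Y141.685 F1123
M5

Since the viewBox matches the mm dimensions, user units are millimetres directly. The only transform is the Y-flip y_m = 188.036 − y_svg.

Shape 1 is a cubic bezier drawn with `<path>`. Its stroke #ff00ff means cut at S835, F1123. After flipping Y the toolpath is (85.322,58.842) → (85.682,49.440) → (86.121,45.001) → (86.681,45.890) → (87.401,52.469) → (88.320,65.103).

Shape 2 is a regular polygon drawn with `<polygon>`. Its stroke #ff00ff means cut at S835, F1123. After flipping Y the toolpath is (171.961,40.944) → (159.998,24.468) → (139.748,26.590) → (131.461,45.188) → (143.424,61.664) → (163.674,59.542) → (171.961,40.944), returning to the start.

Shape 3 is a open polyline drawn with `<path>`. Its stroke #ff00ff means cut at S835, F1123. After flipping Y the toolpath is (102.675,174.417) → (88.729,92.786) → (72.798,98.785) → (32.875,88.294) → (111.873,20.963) → (152.743,29.177).

Shape 4 is a regular polygon drawn with `<polygon>`. Its stroke #ff00ff means cut at S835, F1123. After flipping Y the toolpath is (58.692,141.685) → (75.042,153.513) → (94.966,150.315) → (106.794,133.965) → (103.596,114.041) → (87.246,102.213) → (67.322,105.411) → (55.494,121.761) → (58.692,141.685), returning to the start.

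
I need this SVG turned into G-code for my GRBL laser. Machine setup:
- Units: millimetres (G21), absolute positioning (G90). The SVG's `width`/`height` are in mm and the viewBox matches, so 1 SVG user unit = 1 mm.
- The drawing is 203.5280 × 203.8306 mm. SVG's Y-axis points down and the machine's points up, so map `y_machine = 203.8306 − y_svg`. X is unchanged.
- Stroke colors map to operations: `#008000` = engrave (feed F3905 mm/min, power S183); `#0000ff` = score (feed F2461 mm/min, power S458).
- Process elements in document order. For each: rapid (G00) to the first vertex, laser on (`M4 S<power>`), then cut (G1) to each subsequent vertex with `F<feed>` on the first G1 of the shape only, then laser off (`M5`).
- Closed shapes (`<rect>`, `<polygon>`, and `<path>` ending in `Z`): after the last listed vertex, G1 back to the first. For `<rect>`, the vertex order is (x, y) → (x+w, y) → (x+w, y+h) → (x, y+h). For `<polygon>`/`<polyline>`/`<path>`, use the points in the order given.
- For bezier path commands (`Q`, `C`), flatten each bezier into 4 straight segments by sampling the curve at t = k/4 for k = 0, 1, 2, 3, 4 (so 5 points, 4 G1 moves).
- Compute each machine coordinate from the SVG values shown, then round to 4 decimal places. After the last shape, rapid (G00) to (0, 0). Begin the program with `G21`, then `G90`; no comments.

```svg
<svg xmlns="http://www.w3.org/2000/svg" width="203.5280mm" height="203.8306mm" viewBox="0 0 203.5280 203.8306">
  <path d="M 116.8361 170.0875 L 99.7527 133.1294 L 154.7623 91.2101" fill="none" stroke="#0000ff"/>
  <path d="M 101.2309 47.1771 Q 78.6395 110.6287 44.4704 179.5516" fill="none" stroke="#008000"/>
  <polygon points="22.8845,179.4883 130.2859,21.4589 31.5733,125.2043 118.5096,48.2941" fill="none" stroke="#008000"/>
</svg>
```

G21
G90
G00 X116.8361 Y33.7431
M4 S458
G1 X99.7527 Y70.7012 F2461
G1 X154.7623 Y112.6205
M5
G00 X101.2309 Y156.6535
M4 S183
G1 X89.2116 Y124.5857 F3905
G1 X75.7451 Y91.8341
G1 X60.8313 Y58.3985
G1 X44.4704 Y24.2790
M5
G00 X22.8845 Y24.3423
M4 S183
G1 X130.2859 Y182.3717 F3905
G1 X31.5733 Y78.6263
G1 X118.5096 Y155.5365
G1 X22.8845 Y24.3423
M5
G00 X0.0000 Y0.0000

Since the viewBox matches the mm dimensions, user units are millimetres directly. The only transform is the Y-flip y_m = 203.8306 − y_svg.

Shape 1 is a open polyline drawn with `<path>`. Its stroke #0000ff means score at S458, F2461. After flipping Y the toolpath is (116.8361,33.7431) → (99.7527,70.7012) → (154.7623,112.6205).

Shape 2 is a quadratic bezier drawn with `<path>`. Its stroke #008000 means engrave at S183, F3905. After flipping Y the toolpath is (101.2309,156.6535) → (89.2116,124.5857) → (75.7451,91.8341) → (60.8313,58.3985) → (44.4704,24.2790).

Shape 3 is a closed polygon drawn with `<polygon>`. Its stroke #008000 means engrave at S183, F3905. After flipping Y the toolpath is (22.8845,24.3423) → (130.2859,182.3717) → (31.5733,78.6263) → (118.5096,155.5365) → (22.8845,24.3423), returning to the start.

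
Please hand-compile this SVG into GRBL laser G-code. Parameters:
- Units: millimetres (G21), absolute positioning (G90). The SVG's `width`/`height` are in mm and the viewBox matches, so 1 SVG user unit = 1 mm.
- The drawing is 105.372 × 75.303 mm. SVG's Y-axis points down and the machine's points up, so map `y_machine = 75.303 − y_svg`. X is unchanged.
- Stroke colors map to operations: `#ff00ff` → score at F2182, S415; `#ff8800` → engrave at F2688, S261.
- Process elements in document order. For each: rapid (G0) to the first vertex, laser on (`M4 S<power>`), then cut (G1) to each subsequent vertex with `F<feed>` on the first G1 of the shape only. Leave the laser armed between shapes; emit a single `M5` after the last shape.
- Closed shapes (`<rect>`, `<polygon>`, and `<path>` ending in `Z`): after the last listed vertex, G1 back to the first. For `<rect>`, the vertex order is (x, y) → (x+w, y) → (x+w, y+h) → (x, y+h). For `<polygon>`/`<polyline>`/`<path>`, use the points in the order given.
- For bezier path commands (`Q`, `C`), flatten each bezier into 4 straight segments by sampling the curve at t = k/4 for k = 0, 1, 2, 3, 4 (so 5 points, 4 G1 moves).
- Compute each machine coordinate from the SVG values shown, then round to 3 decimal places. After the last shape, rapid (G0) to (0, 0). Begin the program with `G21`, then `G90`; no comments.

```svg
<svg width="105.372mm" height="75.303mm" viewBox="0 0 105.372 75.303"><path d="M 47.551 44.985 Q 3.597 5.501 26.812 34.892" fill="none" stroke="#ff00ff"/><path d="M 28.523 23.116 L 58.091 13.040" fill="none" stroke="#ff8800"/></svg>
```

G21
G90
G0 X47.551 Y30.318
M4 S415
G1 X29.772 Y45.755 F2182
G1 X20.389 Y52.583
G1 X19.403 Y50.802
G1 X26.812 Y40.411
G0 X28.523 Y52.187
M4 S261
G1 X58.091 Y62.263 F2688
M5
G0 X0.000 Y0.000

viewBox `0 0 105.372 75.303` with mm width/height → 1 unit = 1 mm. Flip: y_m = 75.303 − y_svg.

**Shape 1** — `<path>` quadratic bezier, stroke `#ff00ff` → score (S415, F2182). Control points (SVG): P0=(47.551,44.985), P1=(3.597,5.501), P2=(26.812,34.892); sampled at t=k/4. Machine vertices: (47.551,30.318) → (29.772,45.755) → (20.389,52.583) → (19.403,50.802) → (26.812,40.411). Open path.

**Shape 2** — `<path>` line segment, stroke `#ff8800` → engrave (S261, F2688). Machine vertices: (28.523,52.187) → (58.091,62.263). Open path.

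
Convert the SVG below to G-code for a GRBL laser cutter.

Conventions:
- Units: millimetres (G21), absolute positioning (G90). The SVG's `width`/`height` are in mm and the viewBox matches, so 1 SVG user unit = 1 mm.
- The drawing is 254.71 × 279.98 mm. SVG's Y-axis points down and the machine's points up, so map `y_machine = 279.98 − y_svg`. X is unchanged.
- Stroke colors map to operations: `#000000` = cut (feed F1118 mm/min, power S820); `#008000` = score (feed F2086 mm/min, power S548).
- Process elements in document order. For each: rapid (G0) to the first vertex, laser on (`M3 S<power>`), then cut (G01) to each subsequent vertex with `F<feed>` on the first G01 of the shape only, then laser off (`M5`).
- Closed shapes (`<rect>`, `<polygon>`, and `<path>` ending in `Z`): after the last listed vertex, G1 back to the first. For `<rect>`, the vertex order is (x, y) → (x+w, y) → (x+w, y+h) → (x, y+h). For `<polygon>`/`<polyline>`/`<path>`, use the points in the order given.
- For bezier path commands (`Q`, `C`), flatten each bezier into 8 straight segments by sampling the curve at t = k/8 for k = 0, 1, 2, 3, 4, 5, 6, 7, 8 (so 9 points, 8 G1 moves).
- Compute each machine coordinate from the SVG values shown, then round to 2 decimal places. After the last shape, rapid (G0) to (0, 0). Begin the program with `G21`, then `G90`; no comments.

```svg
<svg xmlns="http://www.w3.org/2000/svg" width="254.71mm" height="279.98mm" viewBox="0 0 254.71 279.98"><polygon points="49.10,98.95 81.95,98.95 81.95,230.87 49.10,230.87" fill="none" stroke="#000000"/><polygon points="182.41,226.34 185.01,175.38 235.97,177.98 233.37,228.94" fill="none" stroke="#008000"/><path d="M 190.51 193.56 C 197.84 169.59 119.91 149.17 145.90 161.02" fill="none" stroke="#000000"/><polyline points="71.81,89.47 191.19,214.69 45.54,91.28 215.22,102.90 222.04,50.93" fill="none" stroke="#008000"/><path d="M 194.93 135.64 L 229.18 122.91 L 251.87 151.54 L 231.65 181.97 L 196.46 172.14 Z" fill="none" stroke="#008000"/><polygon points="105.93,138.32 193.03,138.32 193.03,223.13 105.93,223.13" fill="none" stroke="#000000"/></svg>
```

G21
G90
G0 X49.10 Y181.03
M3 S820
G01 X81.95 Y181.03 F1118
G01 X81.95 Y49.11
G01 X49.10 Y49.11
G01 X49.10 Y181.03
M5
G0 X182.41 Y53.64
M3 S548
G01 X185.01 Y104.60 F2086
G01 X235.97 Y102.00
G01 X233.37 Y51.04
G01 X182.41 Y53.64
M5
G0 X190.51 Y86.42
M3 S820
G01 X189.63 Y95.19 F1118
G01 X182.98 Y103.28
G01 X172.76 Y110.37
G01 X161.21 Y116.12
G01 X150.53 Y120.19
G01 X142.94 Y122.25
G01 X140.66 Y121.95
G01 X145.90 Y118.96
M5
G0 X71.81 Y190.51
M3 S548
G01 X191.19 Y65.29 F2086
G01 X45.54 Y188.70
G01 X215.22 Y177.08
G01 X222.04 Y229.05
M5
G0 X194.93 Y144.34
M3 S548
G01 X229.18 Y157.07 F2086
G01 X251.87 Y128.44
G01 X231.65 Y98.01
G01 X196.46 Y107.84
G01 X194.93 Y144.34
M5
G0 X105.93 Y141.66
M3 S820
G01 X193.03 Y141.66 F1118
G01 X193.03 Y56.85
G01 X105.93 Y56.85
G01 X105.93 Y141.66
M5
G0 X0.00 Y0.00

viewBox `0 0 254.71 279.98` with mm width/height → 1 unit = 1 mm. Flip: y_m = 279.98 − y_svg.

**Shape 1** — `<polygon>` rectangle, stroke `#000000` → cut (S820, F1118). Machine vertices: (49.10,181.03) → (81.95,181.03) → (81.95,49.11) → (49.10,49.11) → (49.10,181.03). Closed: final G1 returns to the first vertex.

**Shape 2** — `<polygon>` regular polygon, stroke `#008000` → score (S548, F2086). Machine vertices: (182.41,53.64) → (185.01,104.60) → (235.97,102.00) → (233.37,51.04) → (182.41,53.64). Closed: final G1 returns to the first vertex.

**Shape 3** — `<path>` cubic bezier, stroke `#000000` → cut (S820, F1118). Control points (SVG): P0=(190.51,193.56), P1=(197.84,169.59), P2=(119.91,149.17), P3=(145.90,161.02); sampled at t=k/8. Machine vertices: (190.51,86.42) → (189.63,95.19) → (182.98,103.28) → (172.76,110.37) → (161.21,116.12) → (150.53,120.19) → (142.94,122.25) → (140.66,121.95) → (145.90,118.96). Open path.

**Shape 4** — `<polyline>` open polyline, stroke `#008000` → score (S548, F2086). Machine vertices: (71.81,190.51) → (191.19,65.29) → (45.54,188.70) → (215.22,177.08) → (222.04,229.05). Open path.

**Shape 5** — `<path>` regular polygon, stroke `#008000` → score (S548, F2086). Machine vertices: (194.93,144.34) → (229.18,157.07) → (251.87,128.44) → (231.65,98.01) → (196.46,107.84) → (194.93,144.34). Closed: final G1 returns to the first vertex.

**Shape 6** — `<polygon>` rectangle, stroke `#000000` → cut (S820, F1118). Machine vertices: (105.93,141.66) → (193.03,141.66) → (193.03,56.85) → (105.93,56.85) → (105.93,141.66). Closed: final G1 returns to the first vertex.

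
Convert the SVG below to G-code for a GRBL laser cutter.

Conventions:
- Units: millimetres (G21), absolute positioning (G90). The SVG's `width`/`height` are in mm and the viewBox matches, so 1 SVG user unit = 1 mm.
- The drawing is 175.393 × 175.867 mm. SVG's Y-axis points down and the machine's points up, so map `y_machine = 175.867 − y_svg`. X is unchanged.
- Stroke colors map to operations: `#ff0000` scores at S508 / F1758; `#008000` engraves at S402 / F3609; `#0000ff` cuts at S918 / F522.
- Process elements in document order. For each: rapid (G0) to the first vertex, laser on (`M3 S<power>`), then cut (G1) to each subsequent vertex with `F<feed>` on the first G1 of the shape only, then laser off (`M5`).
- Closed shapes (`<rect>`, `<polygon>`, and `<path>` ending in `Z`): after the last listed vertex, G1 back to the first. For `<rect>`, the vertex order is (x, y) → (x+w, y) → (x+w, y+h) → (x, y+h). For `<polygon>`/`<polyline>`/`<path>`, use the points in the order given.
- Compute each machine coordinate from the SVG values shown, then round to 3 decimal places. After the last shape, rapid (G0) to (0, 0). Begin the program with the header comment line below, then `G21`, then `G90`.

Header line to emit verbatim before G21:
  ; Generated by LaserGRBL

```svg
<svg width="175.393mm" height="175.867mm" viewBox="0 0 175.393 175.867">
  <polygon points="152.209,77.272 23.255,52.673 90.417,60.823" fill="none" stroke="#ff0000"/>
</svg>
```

Since the viewBox matches the mm dimensions, user units are millimetres directly. The only transform is the Y-flip y_m = 175.867 − y_svg.

Shape 1 is a closed polygon drawn with `<polygon>`. Its stroke #ff0000 means score at S508, F1758. After flipping Y the toolpath is (152.209,98.595) → (23.255,123.194) → (90.417,115.044) → (152.209,98.595), returning to the start.

; Generated by LaserGRBL
G21
G90
G0 X152.209 Y98.595
M3 S508
G1 X23.255 Y123.194 F1758
G1 X90.417 Y115.044
G1 X152.209 Y98.595
M5
G0 X0.000 Y0.000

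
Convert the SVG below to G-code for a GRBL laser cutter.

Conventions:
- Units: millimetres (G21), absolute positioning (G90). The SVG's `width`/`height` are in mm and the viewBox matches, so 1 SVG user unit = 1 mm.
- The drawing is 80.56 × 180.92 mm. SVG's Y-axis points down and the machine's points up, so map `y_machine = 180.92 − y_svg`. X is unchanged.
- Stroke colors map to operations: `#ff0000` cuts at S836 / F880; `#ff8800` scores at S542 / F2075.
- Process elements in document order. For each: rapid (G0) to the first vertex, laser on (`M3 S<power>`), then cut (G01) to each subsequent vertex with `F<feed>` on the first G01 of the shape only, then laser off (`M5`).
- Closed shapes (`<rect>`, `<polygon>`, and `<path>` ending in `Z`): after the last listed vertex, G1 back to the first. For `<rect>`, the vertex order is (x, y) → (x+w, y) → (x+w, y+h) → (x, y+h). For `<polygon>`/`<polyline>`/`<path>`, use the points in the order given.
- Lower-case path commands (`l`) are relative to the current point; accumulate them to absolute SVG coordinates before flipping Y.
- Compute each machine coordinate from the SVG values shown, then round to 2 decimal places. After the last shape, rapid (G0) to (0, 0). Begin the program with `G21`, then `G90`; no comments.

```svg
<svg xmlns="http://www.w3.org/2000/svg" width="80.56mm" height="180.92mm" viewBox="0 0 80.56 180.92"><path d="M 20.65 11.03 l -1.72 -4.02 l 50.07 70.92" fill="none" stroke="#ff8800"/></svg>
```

G21
G90
G0 X20.65 Y169.89
M3 S542
G01 X18.93 Y173.91 F2075
G01 X69.00 Y102.99
M5
G0 X0.00 Y0.00

Since the viewBox matches the mm dimensions, user units are millimetres directly. The only transform is the Y-flip y_m = 180.92 − y_svg.

Shape 1 is a open polyline drawn with `<path>`. Its stroke #ff8800 means score at S542, F2075. After flipping Y the toolpath is (20.65,169.89) → (18.93,173.91) → (69.00,102.99).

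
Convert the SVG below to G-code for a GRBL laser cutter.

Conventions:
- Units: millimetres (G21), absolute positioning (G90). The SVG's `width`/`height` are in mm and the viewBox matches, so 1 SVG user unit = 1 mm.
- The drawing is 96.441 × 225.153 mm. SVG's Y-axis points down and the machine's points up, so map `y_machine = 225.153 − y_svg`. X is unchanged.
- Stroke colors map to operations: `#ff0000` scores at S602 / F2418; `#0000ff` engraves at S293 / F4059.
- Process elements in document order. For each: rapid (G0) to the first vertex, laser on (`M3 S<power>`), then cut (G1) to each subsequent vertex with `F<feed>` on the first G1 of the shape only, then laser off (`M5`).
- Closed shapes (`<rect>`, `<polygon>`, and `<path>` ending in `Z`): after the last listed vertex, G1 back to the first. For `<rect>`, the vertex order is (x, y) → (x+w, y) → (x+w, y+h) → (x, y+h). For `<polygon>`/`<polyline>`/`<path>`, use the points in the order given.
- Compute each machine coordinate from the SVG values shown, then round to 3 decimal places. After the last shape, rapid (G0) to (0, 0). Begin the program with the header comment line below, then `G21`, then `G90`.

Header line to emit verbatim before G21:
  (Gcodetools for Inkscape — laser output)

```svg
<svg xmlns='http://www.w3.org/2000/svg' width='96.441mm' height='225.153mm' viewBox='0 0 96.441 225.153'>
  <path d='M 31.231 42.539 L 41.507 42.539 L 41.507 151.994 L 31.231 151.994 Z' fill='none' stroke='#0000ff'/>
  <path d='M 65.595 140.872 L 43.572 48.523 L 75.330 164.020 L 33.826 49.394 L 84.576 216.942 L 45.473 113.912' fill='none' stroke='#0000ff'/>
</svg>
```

(Gcodetools for Inkscape — laser output)
G21
G90
G0 X31.231 Y182.614
M3 S293
G1 X41.507 Y182.614 F4059
G1 X41.507 Y73.159
G1 X31.231 Y73.159
G1 X31.231 Y182.614
M5
G0 X65.595 Y84.281
M3 S293
G1 X43.572 Y176.630 F4059
G1 X75.330 Y61.133
G1 X33.826 Y175.759
G1 X84.576 Y8.211
G1 X45.473 Y111.241
M5
G0 X0.000 Y0.000

Since the viewBox matches the mm dimensions, user units are millimetres directly. The only transform is the Y-flip y_m = 225.153 − y_svg.

Shape 1 is a rectangle drawn with `<path>`. Its stroke #0000ff means engrave at S293, F4059. After flipping Y the toolpath is (31.231,182.614) → (41.507,182.614) → (41.507,73.159) → (31.231,73.159) → (31.231,182.614), returning to the start.

Shape 2 is a open polyline drawn with `<path>`. Its stroke #0000ff means engrave at S293, F4059. After flipping Y the toolpath is (65.595,84.281) → (43.572,176.630) → (75.330,61.133) → (33.826,175.759) → (84.576,8.211) → (45.473,111.241).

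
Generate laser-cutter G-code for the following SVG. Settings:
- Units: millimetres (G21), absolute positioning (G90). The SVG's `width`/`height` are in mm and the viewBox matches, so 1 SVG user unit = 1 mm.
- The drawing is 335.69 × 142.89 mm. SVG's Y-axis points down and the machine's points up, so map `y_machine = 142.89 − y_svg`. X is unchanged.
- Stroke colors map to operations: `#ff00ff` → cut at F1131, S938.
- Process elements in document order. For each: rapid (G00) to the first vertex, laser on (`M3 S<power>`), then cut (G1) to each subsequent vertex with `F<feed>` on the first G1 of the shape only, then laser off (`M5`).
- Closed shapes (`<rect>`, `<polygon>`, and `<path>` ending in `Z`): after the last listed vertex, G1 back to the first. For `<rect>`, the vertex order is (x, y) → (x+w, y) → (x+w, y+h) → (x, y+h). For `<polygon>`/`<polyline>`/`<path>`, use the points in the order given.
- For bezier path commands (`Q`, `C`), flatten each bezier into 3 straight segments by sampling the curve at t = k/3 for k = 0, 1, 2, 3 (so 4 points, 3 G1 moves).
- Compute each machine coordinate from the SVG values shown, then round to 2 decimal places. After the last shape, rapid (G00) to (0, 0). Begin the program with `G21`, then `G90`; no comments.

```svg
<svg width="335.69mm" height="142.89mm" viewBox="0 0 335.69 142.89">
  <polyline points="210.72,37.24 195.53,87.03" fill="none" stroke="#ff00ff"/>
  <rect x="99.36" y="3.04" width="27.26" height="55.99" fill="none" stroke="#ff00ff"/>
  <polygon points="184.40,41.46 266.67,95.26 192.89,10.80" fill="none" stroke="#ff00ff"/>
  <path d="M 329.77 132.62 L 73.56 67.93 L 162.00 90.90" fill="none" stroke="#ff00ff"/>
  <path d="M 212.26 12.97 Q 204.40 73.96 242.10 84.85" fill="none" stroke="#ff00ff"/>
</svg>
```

viewBox `0 0 335.69 142.89` with mm width/height → 1 unit = 1 mm. Flip: y_m = 142.89 − y_svg.

**Shape 1** — `<polyline>` line segment, stroke `#ff00ff` → cut (S938, F1131). Machine vertices: (210.72,105.65) → (195.53,55.86). Open path.

**Shape 2** — `<rect>` rectangle, stroke `#ff00ff` → cut (S938, F1131). Machine vertices: (99.36,139.85) → (126.62,139.85) → (126.62,83.86) → (99.36,83.86) → (99.36,139.85). Closed: final G1 returns to the first vertex.

**Shape 3** — `<polygon>` closed polygon, stroke `#ff00ff` → cut (S938, F1131). Machine vertices: (184.40,101.43) → (266.67,47.63) → (192.89,132.09) → (184.40,101.43). Closed: final G1 returns to the first vertex.

**Shape 4** — `<path>` open polyline, stroke `#ff00ff` → cut (S938, F1131). Machine vertices: (329.77,10.27) → (73.56,74.96) → (162.00,51.99). Open path.

**Shape 5** — `<path>` quadratic bezier, stroke `#ff00ff` → cut (S938, F1131). Control points (SVG): P0=(212.26,12.97), P1=(204.40,73.96), P2=(242.10,84.85); sampled at t=k/3. Machine vertices: (212.26,129.92) → (212.08,94.83) → (222.03,70.87) → (242.10,58.04). Open path.

G21
G90
G00 X210.72 Y105.65
M3 S938
G1 X195.53 Y55.86 F1131
M5
G00 X99.36 Y139.85
M3 S938
G1 X126.62 Y139.85 F1131
G1 X126.62 Y83.86
G1 X99.36 Y83.86
G1 X99.36 Y139.85
M5
G00 X184.40 Y101.43
M3 S938
G1 X266.67 Y47.63 F1131
G1 X192.89 Y132.09
G1 X184.40 Y101.43
M5
G00 X329.77 Y10.27
M3 S938
G1 X73.56 Y74.96 F1131
G1 X162.00 Y51.99
M5
G00 X212.26 Y129.92
M3 S938
G1 X212.08 Y94.83 F1131
G1 X222.03 Y70.87
G1 X242.10 Y58.04
M5
G00 X0.00 Y0.00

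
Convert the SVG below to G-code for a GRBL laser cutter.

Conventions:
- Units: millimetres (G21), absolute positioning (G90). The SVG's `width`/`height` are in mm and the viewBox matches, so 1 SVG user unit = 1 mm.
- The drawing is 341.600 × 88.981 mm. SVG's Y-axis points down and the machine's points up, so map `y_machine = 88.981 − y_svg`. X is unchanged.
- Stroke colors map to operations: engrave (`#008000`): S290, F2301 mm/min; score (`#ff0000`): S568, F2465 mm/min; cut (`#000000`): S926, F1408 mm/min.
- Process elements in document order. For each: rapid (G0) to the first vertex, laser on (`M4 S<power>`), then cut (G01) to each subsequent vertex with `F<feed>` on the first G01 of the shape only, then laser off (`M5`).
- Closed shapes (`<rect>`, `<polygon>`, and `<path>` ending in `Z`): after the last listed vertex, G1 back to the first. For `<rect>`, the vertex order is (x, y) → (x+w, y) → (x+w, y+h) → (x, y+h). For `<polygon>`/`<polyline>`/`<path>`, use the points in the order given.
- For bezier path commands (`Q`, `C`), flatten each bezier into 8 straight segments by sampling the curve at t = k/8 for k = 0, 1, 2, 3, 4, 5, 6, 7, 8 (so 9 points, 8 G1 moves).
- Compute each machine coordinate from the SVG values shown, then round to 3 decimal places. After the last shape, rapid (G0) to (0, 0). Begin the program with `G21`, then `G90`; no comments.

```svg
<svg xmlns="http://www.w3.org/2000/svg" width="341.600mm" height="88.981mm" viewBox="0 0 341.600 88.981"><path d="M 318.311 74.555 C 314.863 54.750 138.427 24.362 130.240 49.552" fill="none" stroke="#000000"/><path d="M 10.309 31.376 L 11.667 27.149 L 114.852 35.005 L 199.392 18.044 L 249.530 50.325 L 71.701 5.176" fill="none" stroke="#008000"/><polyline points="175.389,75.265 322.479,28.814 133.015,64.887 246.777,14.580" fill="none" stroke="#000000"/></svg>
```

Since the viewBox matches the mm dimensions, user units are millimetres directly. The only transform is the Y-flip y_m = 88.981 − y_svg.

Shape 1 is a cubic bezier drawn with `<path>`. Its stroke #000000 means cut at S926, F1408. After flipping Y the toolpath is (318.311,14.426) → (309.576,22.220) → (288.622,30.230) → (259.448,37.682) → (226.053,43.801) → (192.436,47.810) → (162.595,48.934) → (140.530,46.399) → (130.240,39.429).

Shape 2 is a open polyline drawn with `<path>`. Its stroke #008000 means engrave at S290, F2301. After flipping Y the toolpath is (10.309,57.605) → (11.667,61.832) → (114.852,53.976) → (199.392,70.937) → (249.530,38.656) → (71.701,83.805).

Shape 3 is a open polyline drawn with `<polyline>`. Its stroke #000000 means cut at S926, F1408. After flipping Y the toolpath is (175.389,13.716) → (322.479,60.167) → (133.015,24.094) → (246.777,74.401).

G21
G90
G0 X318.311 Y14.426
M4 S926
G01 X309.576 Y22.220 F1408
G01 X288.622 Y30.230
G01 X259.448 Y37.682
G01 X226.053 Y43.801
G01 X192.436 Y47.810
G01 X162.595 Y48.934
G01 X140.530 Y46.399
G01 X130.240 Y39.429
M5
G0 X10.309 Y57.605
M4 S290
G01 X11.667 Y61.832 F2301
G01 X114.852 Y53.976
G01 X199.392 Y70.937
G01 X249.530 Y38.656
G01 X71.701 Y83.805
M5
G0 X175.389 Y13.716
M4 S926
G01 X322.479 Y60.167 F1408
G01 X133.015 Y24.094
G01 X246.777 Y74.401
M5
G0 X0.000 Y0.000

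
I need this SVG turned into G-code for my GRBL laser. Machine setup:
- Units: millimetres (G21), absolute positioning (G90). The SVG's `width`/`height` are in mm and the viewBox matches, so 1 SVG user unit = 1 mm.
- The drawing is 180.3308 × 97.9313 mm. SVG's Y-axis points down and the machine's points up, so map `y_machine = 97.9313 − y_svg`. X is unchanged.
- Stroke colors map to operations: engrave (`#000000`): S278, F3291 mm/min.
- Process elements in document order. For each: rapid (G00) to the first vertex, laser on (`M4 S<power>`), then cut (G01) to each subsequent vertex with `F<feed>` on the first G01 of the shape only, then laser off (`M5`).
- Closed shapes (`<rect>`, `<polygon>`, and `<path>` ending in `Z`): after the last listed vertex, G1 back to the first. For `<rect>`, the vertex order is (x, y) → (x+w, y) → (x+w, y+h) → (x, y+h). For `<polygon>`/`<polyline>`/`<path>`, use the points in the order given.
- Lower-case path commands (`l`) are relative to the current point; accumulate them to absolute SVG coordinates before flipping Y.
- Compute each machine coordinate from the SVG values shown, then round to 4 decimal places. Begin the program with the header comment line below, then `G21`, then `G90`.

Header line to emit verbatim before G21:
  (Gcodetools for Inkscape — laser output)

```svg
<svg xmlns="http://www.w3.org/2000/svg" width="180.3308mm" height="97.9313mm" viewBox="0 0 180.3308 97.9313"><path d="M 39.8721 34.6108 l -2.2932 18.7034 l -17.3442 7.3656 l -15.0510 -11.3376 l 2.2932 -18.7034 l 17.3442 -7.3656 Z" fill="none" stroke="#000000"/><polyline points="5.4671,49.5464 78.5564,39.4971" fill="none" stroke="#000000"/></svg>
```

viewBox `0 0 180.3308 97.9313` with mm width/height → 1 unit = 1 mm. Flip: y_m = 97.9313 − y_svg.

**Shape 1** — `<path>` regular polygon, stroke `#000000` → engrave (S278, F3291). Machine vertices: (39.8721,63.3205) → (37.5789,44.6171) → (20.2347,37.2515) → (5.1837,48.5891) → (7.4769,67.2925) → (24.8211,74.6581) → (39.8721,63.3205). Closed: final G1 returns to the first vertex.

**Shape 2** — `<polyline>` line segment, stroke `#000000` → engrave (S278, F3291). Machine vertices: (5.4671,48.3849) → (78.5564,58.4342). Open path.

(Gcodetools for Inkscape — laser output)
G21
G90
G00 X39.8721 Y63.3205
M4 S278
G01 X37.5789 Y44.6171 F3291
G01 X20.2347 Y37.2515
G01 X5.1837 Y48.5891
G01 X7.4769 Y67.2925
G01 X24.8211 Y74.6581
G01 X39.8721 Y63.3205
M5
G00 X5.4671 Y48.3849
M4 S278
G01 X78.5564 Y58.4342 F3291
M5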